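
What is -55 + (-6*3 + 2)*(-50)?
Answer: 745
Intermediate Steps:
-55 + (-6*3 + 2)*(-50) = -55 + (-18 + 2)*(-50) = -55 - 16*(-50) = -55 + 800 = 745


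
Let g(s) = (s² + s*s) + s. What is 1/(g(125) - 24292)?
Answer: 1/7083 ≈ 0.00014118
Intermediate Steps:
g(s) = s + 2*s² (g(s) = (s² + s²) + s = 2*s² + s = s + 2*s²)
1/(g(125) - 24292) = 1/(125*(1 + 2*125) - 24292) = 1/(125*(1 + 250) - 24292) = 1/(125*251 - 24292) = 1/(31375 - 24292) = 1/7083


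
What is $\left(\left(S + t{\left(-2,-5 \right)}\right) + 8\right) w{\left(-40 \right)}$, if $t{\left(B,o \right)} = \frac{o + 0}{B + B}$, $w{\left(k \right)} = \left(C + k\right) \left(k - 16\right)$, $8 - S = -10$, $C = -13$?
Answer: $80878$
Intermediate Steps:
$S = 18$ ($S = 8 - -10 = 8 + 10 = 18$)
$w{\left(k \right)} = \left(-16 + k\right) \left(-13 + k\right)$ ($w{\left(k \right)} = \left(-13 + k\right) \left(k - 16\right) = \left(-13 + k\right) \left(-16 + k\right) = \left(-16 + k\right) \left(-13 + k\right)$)
$t{\left(B,o \right)} = \frac{o}{2 B}$
$\left(\left(S + t{\left(-2,-5 \right)}\right) + 8\right) w{\left(-40 \right)} = \left(\left(18 + \frac{1}{2} \left(-5\right) \frac{1}{-2}\right) + 8\right) \left(208 + \left(-40\right)^{2} - -1160\right) = \left(\left(18 + \frac{1}{2} \left(-5\right) \left(- \frac{1}{2}\right)\right) + 8\right) \left(208 + 1600 + 1160\right) = \left(\left(18 + \frac{5}{4}\right) + 8\right) 2968 = \left(\frac{77}{4} + 8\right) 2968 = \frac{109}{4} \cdot 2968 = 80878$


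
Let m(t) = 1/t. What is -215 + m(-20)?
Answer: -4301/20 ≈ -215.05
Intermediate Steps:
-215 + m(-20) = -215 + 1/(-20) = -215 - 1/20 = -4301/20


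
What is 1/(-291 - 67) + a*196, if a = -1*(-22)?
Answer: 1543695/358 ≈ 4312.0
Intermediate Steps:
a = 22
1/(-291 - 67) + a*196 = 1/(-291 - 67) + 22*196 = 1/(-358) + 4312 = -1/358 + 4312 = 1543695/358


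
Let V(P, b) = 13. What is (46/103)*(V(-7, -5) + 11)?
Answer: 1104/103 ≈ 10.718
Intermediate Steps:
(46/103)*(V(-7, -5) + 11) = (46/103)*(13 + 11) = (46*(1/103))*24 = (46/103)*24 = 1104/103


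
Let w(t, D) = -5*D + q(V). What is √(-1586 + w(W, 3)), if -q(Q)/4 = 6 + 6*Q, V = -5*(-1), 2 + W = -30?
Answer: I*√1745 ≈ 41.773*I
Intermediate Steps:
W = -32 (W = -2 - 30 = -32)
V = 5
q(Q) = -24 - 24*Q (q(Q) = -4*(6 + 6*Q) = -24 - 24*Q)
w(t, D) = -144 - 5*D (w(t, D) = -5*D + (-24 - 24*5) = -5*D + (-24 - 120) = -5*D - 144 = -144 - 5*D)
√(-1586 + w(W, 3)) = √(-1586 + (-144 - 5*3)) = √(-1586 + (-144 - 15)) = √(-1586 - 159) = √(-1745) = I*√1745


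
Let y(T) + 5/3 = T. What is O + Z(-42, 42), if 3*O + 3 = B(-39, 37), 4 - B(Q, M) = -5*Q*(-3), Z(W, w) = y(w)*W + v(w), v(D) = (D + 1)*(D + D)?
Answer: 6340/3 ≈ 2113.3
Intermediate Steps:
y(T) = -5/3 + T
v(D) = 2*D*(1 + D) (v(D) = (1 + D)*(2*D) = 2*D*(1 + D))
Z(W, w) = W*(-5/3 + w) + 2*w*(1 + w) (Z(W, w) = (-5/3 + w)*W + 2*w*(1 + w) = W*(-5/3 + w) + 2*w*(1 + w))
B(Q, M) = 4 - 15*Q (B(Q, M) = 4 - (-5*Q)*(-3) = 4 - 15*Q)
O = 586/3 (O = -1 + (4 - 15*(-39))/3 = -1 + (4 + 585)/3 = -1 + (⅓)*589 = -1 + 589/3 = 586/3 ≈ 195.33)
O + Z(-42, 42) = 586/3 + (2*42*(1 + 42) + (⅓)*(-42)*(-5 + 3*42)) = 586/3 + (2*42*43 + (⅓)*(-42)*(-5 + 126)) = 586/3 + (3612 + (⅓)*(-42)*121) = 586/3 + (3612 - 1694) = 586/3 + 1918 = 6340/3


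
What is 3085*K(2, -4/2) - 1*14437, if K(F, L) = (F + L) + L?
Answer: -20607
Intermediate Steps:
K(F, L) = F + 2*L
3085*K(2, -4/2) - 1*14437 = 3085*(2 + 2*(-4/2)) - 1*14437 = 3085*(2 + 2*(-4*½)) - 14437 = 3085*(2 + 2*(-2)) - 14437 = 3085*(2 - 4) - 14437 = 3085*(-2) - 14437 = -6170 - 14437 = -20607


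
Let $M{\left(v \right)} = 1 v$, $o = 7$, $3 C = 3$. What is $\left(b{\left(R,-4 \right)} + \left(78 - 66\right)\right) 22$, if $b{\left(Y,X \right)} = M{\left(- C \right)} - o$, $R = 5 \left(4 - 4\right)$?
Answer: $88$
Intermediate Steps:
$C = 1$ ($C = \frac{1}{3} \cdot 3 = 1$)
$R = 0$ ($R = 5 \cdot 0 = 0$)
$M{\left(v \right)} = v$
$b{\left(Y,X \right)} = -8$ ($b{\left(Y,X \right)} = \left(-1\right) 1 - 7 = -1 - 7 = -8$)
$\left(b{\left(R,-4 \right)} + \left(78 - 66\right)\right) 22 = \left(-8 + \left(78 - 66\right)\right) 22 = \left(-8 + 12\right) 22 = 4 \cdot 22 = 88$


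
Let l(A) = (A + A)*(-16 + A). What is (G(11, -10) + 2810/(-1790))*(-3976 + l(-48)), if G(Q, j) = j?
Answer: -4489928/179 ≈ -25083.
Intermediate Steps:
l(A) = 2*A*(-16 + A) (l(A) = (2*A)*(-16 + A) = 2*A*(-16 + A))
(G(11, -10) + 2810/(-1790))*(-3976 + l(-48)) = (-10 + 2810/(-1790))*(-3976 + 2*(-48)*(-16 - 48)) = (-10 + 2810*(-1/1790))*(-3976 + 2*(-48)*(-64)) = (-10 - 281/179)*(-3976 + 6144) = -2071/179*2168 = -4489928/179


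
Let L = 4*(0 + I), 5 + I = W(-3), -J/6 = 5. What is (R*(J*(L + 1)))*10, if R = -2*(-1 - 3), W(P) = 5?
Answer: -2400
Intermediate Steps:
J = -30 (J = -6*5 = -30)
R = 8 (R = -2*(-4) = 8)
I = 0 (I = -5 + 5 = 0)
L = 0 (L = 4*(0 + 0) = 4*0 = 0)
(R*(J*(L + 1)))*10 = (8*(-30*(0 + 1)))*10 = (8*(-30*1))*10 = (8*(-30))*10 = -240*10 = -2400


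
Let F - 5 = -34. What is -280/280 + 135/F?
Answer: -164/29 ≈ -5.6552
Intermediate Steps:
F = -29 (F = 5 - 34 = -29)
-280/280 + 135/F = -280/280 + 135/(-29) = -280*1/280 + 135*(-1/29) = -1 - 135/29 = -164/29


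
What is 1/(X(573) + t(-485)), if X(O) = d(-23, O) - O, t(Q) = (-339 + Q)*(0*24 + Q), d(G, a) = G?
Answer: 1/399044 ≈ 2.5060e-6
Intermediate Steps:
t(Q) = Q*(-339 + Q) (t(Q) = (-339 + Q)*(0 + Q) = (-339 + Q)*Q = Q*(-339 + Q))
X(O) = -23 - O
1/(X(573) + t(-485)) = 1/((-23 - 1*573) - 485*(-339 - 485)) = 1/((-23 - 573) - 485*(-824)) = 1/(-596 + 399640) = 1/399044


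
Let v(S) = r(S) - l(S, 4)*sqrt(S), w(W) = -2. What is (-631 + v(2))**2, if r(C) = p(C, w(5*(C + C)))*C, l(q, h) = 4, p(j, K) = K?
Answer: 403257 + 5080*sqrt(2) ≈ 4.1044e+5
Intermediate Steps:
r(C) = -2*C
v(S) = -4*sqrt(S) - 2*S (v(S) = -2*S - 4*sqrt(S) = -4*sqrt(S) - 2*S)
(-631 + v(2))**2 = (-631 + (-4*sqrt(2) - 2*2))**2 = (-631 + (-4*sqrt(2) - 4))**2 = (-631 + (-4 - 4*sqrt(2)))**2 = (-635 - 4*sqrt(2))**2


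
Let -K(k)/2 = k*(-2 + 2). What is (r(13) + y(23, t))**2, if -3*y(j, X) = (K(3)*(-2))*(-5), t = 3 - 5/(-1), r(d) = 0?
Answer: 0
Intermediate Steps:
K(k) = 0 (K(k) = -2*k*(-2 + 2) = -2*k*0 = -2*0 = 0)
t = 8 (t = 3 - 1*(-5) = 3 + 5 = 8)
y(j, X) = 0 (y(j, X) = -0*(-2)*(-5)/3 = -0*(-5) = -1/3*0 = 0)
(r(13) + y(23, t))**2 = (0 + 0)**2 = 0**2 = 0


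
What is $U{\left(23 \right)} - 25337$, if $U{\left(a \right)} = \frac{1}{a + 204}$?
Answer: $- \frac{5751498}{227} \approx -25337.0$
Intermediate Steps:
$U{\left(a \right)} = \frac{1}{204 + a}$
$U{\left(23 \right)} - 25337 = \frac{1}{204 + 23} - 25337 = \frac{1}{227} - 25337 = - \frac{5751498}{227}$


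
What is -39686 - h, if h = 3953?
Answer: -43639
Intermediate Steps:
-39686 - h = -39686 - 1*3953 = -39686 - 3953 = -43639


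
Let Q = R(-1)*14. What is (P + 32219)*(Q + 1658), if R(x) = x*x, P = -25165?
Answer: 11794288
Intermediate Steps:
R(x) = x²
Q = 14 (Q = (-1)²*14 = 1*14 = 14)
(P + 32219)*(Q + 1658) = (-25165 + 32219)*(14 + 1658) = 7054*1672 = 11794288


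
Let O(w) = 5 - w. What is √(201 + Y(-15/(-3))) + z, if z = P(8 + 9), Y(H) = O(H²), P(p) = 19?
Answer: 19 + √181 ≈ 32.454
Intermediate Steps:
Y(H) = 5 - H²
z = 19
√(201 + Y(-15/(-3))) + z = √(201 + (5 - (-15/(-3))²)) + 19 = √(201 + (5 - (-15*(-⅓))²)) + 19 = √(201 + (5 - 1*5²)) + 19 = √(201 + (5 - 1*25)) + 19 = √(201 + (5 - 25)) + 19 = √(201 - 20) + 19 = √181 + 19 = 19 + √181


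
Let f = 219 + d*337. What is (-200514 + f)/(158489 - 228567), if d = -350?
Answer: 318245/70078 ≈ 4.5413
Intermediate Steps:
f = -117731 (f = 219 - 350*337 = 219 - 117950 = -117731)
(-200514 + f)/(158489 - 228567) = (-200514 - 117731)/(158489 - 228567) = -318245/(-70078) = -318245*(-1/70078) = 318245/70078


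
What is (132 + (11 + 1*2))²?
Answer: 21025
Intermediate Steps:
(132 + (11 + 1*2))² = (132 + (11 + 2))² = (132 + 13)² = 145² = 21025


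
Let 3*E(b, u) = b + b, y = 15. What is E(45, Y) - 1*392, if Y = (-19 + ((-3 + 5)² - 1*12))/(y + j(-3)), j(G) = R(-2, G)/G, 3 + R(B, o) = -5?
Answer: -362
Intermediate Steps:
R(B, o) = -8 (R(B, o) = -3 - 5 = -8)
j(G) = -8/G
Y = -81/53 (Y = (-19 + ((-3 + 5)² - 1*12))/(15 - 8/(-3)) = (-19 + (2² - 12))/(15 - 8*(-⅓)) = (-19 + (4 - 12))/(15 + 8/3) = (-19 - 8)/(53/3) = -27*3/53 = -81/53 ≈ -1.5283)
E(b, u) = 2*b/3 (E(b, u) = (b + b)/3 = (2*b)/3 = 2*b/3)
E(45, Y) - 1*392 = (⅔)*45 - 1*392 = 30 - 392 = -362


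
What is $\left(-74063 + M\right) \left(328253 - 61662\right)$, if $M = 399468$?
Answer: $86750044355$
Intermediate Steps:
$\left(-74063 + M\right) \left(328253 - 61662\right) = \left(-74063 + 399468\right) \left(328253 - 61662\right) = 325405 \cdot 266591 = 86750044355$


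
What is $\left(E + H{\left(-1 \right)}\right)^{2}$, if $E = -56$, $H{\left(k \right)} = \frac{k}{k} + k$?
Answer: $3136$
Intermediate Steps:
$H{\left(k \right)} = 1 + k$
$\left(E + H{\left(-1 \right)}\right)^{2} = \left(-56 + \left(1 - 1\right)\right)^{2} = \left(-56 + 0\right)^{2} = \left(-56\right)^{2} = 3136$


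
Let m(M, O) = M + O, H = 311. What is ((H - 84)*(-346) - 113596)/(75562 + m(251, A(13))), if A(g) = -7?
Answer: -96069/37903 ≈ -2.5346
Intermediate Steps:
((H - 84)*(-346) - 113596)/(75562 + m(251, A(13))) = ((311 - 84)*(-346) - 113596)/(75562 + (251 - 7)) = (227*(-346) - 113596)/(75562 + 244) = (-78542 - 113596)/75806 = -192138*1/75806 = -96069/37903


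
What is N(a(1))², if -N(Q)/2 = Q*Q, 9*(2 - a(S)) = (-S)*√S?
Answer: 521284/6561 ≈ 79.452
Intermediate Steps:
a(S) = 2 + S^(3/2)/9 (a(S) = 2 - (-S)*√S/9 = 2 - (-1)*S^(3/2)/9 = 2 + S^(3/2)/9)
N(Q) = -2*Q² (N(Q) = -2*Q*Q = -2*Q²)
N(a(1))² = (-2*(2 + 1^(3/2)/9)²)² = (-2*(2 + (⅑)*1)²)² = (-2*(2 + ⅑)²)² = (-2*(19/9)²)² = (-2*361/81)² = (-722/81)² = 521284/6561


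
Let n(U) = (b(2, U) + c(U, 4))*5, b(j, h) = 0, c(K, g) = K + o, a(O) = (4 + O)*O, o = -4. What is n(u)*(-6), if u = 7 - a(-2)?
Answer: -210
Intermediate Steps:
a(O) = O*(4 + O)
u = 11 (u = 7 - (-2)*(4 - 2) = 7 - (-2)*2 = 7 - 1*(-4) = 7 + 4 = 11)
c(K, g) = -4 + K (c(K, g) = K - 4 = -4 + K)
n(U) = -20 + 5*U (n(U) = (0 + (-4 + U))*5 = (-4 + U)*5 = -20 + 5*U)
n(u)*(-6) = (-20 + 5*11)*(-6) = (-20 + 55)*(-6) = 35*(-6) = -210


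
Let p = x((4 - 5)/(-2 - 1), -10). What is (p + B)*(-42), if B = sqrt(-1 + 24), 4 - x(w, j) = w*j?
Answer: -308 - 42*sqrt(23) ≈ -509.42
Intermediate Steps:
x(w, j) = 4 - j*w (x(w, j) = 4 - w*j = 4 - j*w)
p = 22/3 (p = 4 - 1*(-10)*(4 - 5)/(-2 - 1) = 4 - 1*(-10)*(-1/(-3)) = 4 - 1*(-10)*(-1*(-1/3)) = 4 - 1*(-10)*1/3 = 4 + 10/3 = 22/3 ≈ 7.3333)
B = sqrt(23) ≈ 4.7958
(p + B)*(-42) = (22/3 + sqrt(23))*(-42) = -308 - 42*sqrt(23)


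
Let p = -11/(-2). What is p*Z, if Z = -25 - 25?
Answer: -275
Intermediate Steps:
Z = -50
p = 11/2 (p = -11*(-½) = 11/2 ≈ 5.5000)
p*Z = (11/2)*(-50) = -275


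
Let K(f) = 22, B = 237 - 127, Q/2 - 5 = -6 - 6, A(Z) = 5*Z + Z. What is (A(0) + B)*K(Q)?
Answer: 2420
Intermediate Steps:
A(Z) = 6*Z
Q = -14 (Q = 10 + 2*(-6 - 6) = 10 + 2*(-12) = 10 - 24 = -14)
B = 110
(A(0) + B)*K(Q) = (6*0 + 110)*22 = (0 + 110)*22 = 110*22 = 2420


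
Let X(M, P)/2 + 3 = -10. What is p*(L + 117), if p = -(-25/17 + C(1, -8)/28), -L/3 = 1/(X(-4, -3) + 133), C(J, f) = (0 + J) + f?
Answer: 366093/1819 ≈ 201.26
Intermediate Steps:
C(J, f) = J + f
X(M, P) = -26 (X(M, P) = -6 + 2*(-10) = -6 - 20 = -26)
L = -3/107 (L = -3/(-26 + 133) = -3/107 ≈ -0.028037)
p = 117/68 (p = -(-25/17 + (1 - 8)/28) = -(-25*1/17 - 7*1/28) = -(-25/17 - ¼) = -1*(-117/68) = 117/68 ≈ 1.7206)
p*(L + 117) = 117*(-3/107 + 117)/68 = (117/68)*(12516/107) = 366093/1819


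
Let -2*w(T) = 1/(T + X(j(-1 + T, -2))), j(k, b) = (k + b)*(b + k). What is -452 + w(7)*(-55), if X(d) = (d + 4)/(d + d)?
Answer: -27352/61 ≈ -448.39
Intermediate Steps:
j(k, b) = (b + k)² (j(k, b) = (b + k)*(b + k) = (b + k)²)
X(d) = (4 + d)/(2*d) (X(d) = (4 + d)/((2*d)) = (4 + d)*(1/(2*d)) = (4 + d)/(2*d))
w(T) = -1/(2*(T + (4 + (-3 + T)²)/(2*(-3 + T)²))) (w(T) = -1/(2*(T + (4 + (-2 + (-1 + T))²)/(2*((-2 + (-1 + T))²)))) = -1/(2*(T + (4 + (-3 + T)²)/(2*((-3 + T)²)))) = -1/(2*(T + (4 + (-3 + T)²)/(2*(-3 + T)²))))
-452 + w(7)*(-55) = -452 - (-3 + 7)²/(4 + (-3 + 7)² + 2*7*(-3 + 7)²)*(-55) = -452 - 1*4²/(4 + 4² + 2*7*4²)*(-55) = -452 - 1*16/(4 + 16 + 2*7*16)*(-55) = -452 - 1*16/(4 + 16 + 224)*(-55) = -452 - 1*16/244*(-55) = -452 - 1*16*1/244*(-55) = -452 - 4/61*(-55) = -452 + 220/61 = -27352/61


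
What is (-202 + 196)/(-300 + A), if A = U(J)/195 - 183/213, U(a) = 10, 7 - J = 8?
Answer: 16614/832937 ≈ 0.019946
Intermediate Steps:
J = -1 (J = 7 - 1*8 = 7 - 8 = -1)
A = -2237/2769 (A = 10/195 - 183/213 = 10*(1/195) - 183*1/213 = 2/39 - 61/71 = -2237/2769 ≈ -0.80787)
(-202 + 196)/(-300 + A) = (-202 + 196)/(-300 - 2237/2769) = -6/(-832937/2769) = -6*(-2769/832937) = 16614/832937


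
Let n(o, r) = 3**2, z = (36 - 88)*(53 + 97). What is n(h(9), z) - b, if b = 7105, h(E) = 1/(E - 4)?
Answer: -7096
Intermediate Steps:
h(E) = 1/(-4 + E)
z = -7800 (z = -52*150 = -7800)
n(o, r) = 9
n(h(9), z) - b = 9 - 1*7105 = 9 - 7105 = -7096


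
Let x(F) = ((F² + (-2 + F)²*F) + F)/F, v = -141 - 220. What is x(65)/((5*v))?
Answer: -807/361 ≈ -2.2355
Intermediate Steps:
v = -361
x(F) = (F + F² + F*(-2 + F)²)/F (x(F) = ((F² + F*(-2 + F)²) + F)/F = (F + F² + F*(-2 + F)²)/F)
x(65)/((5*v)) = (1 + 65 + (-2 + 65)²)/((5*(-361))) = (1 + 65 + 63²)/(-1805) = (1 + 65 + 3969)*(-1/1805) = 4035*(-1/1805) = -807/361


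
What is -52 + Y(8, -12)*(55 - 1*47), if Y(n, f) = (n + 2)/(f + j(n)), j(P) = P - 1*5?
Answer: -548/9 ≈ -60.889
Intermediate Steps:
j(P) = -5 + P (j(P) = P - 5 = -5 + P)
Y(n, f) = (2 + n)/(-5 + f + n) (Y(n, f) = (n + 2)/(f + (-5 + n)) = (2 + n)/(-5 + f + n))
-52 + Y(8, -12)*(55 - 1*47) = -52 + ((2 + 8)/(-5 - 12 + 8))*(55 - 1*47) = -52 + (10/(-9))*(55 - 47) = -52 - ⅑*10*8 = -52 - 10/9*8 = -52 - 80/9 = -548/9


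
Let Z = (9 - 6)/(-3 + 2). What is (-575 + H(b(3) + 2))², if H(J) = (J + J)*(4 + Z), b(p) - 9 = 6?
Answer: 292681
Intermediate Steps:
Z = -3 (Z = 3/(-1) = 3*(-1) = -3)
b(p) = 15 (b(p) = 9 + 6 = 15)
H(J) = 2*J (H(J) = (J + J)*(4 - 3) = (2*J)*1 = 2*J)
(-575 + H(b(3) + 2))² = (-575 + 2*(15 + 2))² = (-575 + 2*17)² = (-575 + 34)² = (-541)² = 292681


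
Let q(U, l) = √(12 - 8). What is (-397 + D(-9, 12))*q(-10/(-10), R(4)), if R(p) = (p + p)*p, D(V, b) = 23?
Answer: -748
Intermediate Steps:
R(p) = 2*p² (R(p) = (2*p)*p = 2*p²)
q(U, l) = 2 (q(U, l) = √4 = 2)
(-397 + D(-9, 12))*q(-10/(-10), R(4)) = (-397 + 23)*2 = -374*2 = -748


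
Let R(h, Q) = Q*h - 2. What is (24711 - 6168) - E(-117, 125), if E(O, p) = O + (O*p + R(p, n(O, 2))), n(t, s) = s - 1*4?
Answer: 33537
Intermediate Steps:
n(t, s) = -4 + s (n(t, s) = s - 4 = -4 + s)
R(h, Q) = -2 + Q*h
E(O, p) = -2 + O - 2*p + O*p (E(O, p) = O + (O*p + (-2 + (-4 + 2)*p)) = O + (O*p + (-2 - 2*p)) = O + (-2 - 2*p + O*p) = -2 + O - 2*p + O*p)
(24711 - 6168) - E(-117, 125) = (24711 - 6168) - (-2 - 117 - 2*125 - 117*125) = 18543 - (-2 - 117 - 250 - 14625) = 18543 - 1*(-14994) = 18543 + 14994 = 33537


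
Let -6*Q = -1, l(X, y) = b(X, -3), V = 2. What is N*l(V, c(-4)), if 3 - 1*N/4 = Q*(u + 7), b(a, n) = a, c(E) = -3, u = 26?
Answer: -20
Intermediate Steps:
l(X, y) = X
Q = ⅙ (Q = -⅙*(-1) = ⅙ ≈ 0.16667)
N = -10 (N = 12 - 2*(26 + 7)/3 = 12 - 2*33/3 = 12 - 4*11/2 = 12 - 22 = -10)
N*l(V, c(-4)) = -10*2 = -20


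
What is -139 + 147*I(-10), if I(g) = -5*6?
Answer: -4549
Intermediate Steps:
I(g) = -30
-139 + 147*I(-10) = -139 + 147*(-30) = -139 - 4410 = -4549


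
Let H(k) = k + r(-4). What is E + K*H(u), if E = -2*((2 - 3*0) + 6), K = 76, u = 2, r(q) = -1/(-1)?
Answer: 212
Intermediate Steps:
r(q) = 1 (r(q) = -1*(-1) = 1)
E = -16 (E = -2*((2 + 0) + 6) = -2*(2 + 6) = -2*8 = -16)
H(k) = 1 + k (H(k) = k + 1 = 1 + k)
E + K*H(u) = -16 + 76*(1 + 2) = -16 + 76*3 = -16 + 228 = 212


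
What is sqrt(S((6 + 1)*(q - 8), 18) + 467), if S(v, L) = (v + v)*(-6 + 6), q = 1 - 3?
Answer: sqrt(467) ≈ 21.610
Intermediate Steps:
q = -2
S(v, L) = 0 (S(v, L) = (2*v)*0 = 0)
sqrt(S((6 + 1)*(q - 8), 18) + 467) = sqrt(0 + 467) = sqrt(467)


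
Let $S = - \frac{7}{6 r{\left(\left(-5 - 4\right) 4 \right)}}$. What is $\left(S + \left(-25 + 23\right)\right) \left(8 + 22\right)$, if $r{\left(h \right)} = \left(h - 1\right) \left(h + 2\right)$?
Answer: $- \frac{75515}{1258} \approx -60.028$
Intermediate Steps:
$r{\left(h \right)} = \left(-1 + h\right) \left(2 + h\right)$
$S = - \frac{7}{7548}$ ($S = - \frac{7}{6 \left(-2 + \left(-5 - 4\right) 4 + \left(\left(-5 - 4\right) 4\right)^{2}\right)} = - \frac{7}{6 \left(-2 - 36 + \left(\left(-9\right) 4\right)^{2}\right)} = - \frac{7}{6 \left(-2 - 36 + \left(-36\right)^{2}\right)} = - \frac{7}{6 \left(-2 - 36 + 1296\right)} = - \frac{7}{6 \cdot 1258} = - \frac{7}{7548} \approx -0.0009274$)
$\left(S + \left(-25 + 23\right)\right) \left(8 + 22\right) = \left(- \frac{7}{7548} + \left(-25 + 23\right)\right) \left(8 + 22\right) = \left(- \frac{7}{7548} - 2\right) 30 = \left(- \frac{15103}{7548}\right) 30 = - \frac{75515}{1258}$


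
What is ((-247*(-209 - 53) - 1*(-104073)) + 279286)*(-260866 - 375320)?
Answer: -285057769578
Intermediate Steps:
((-247*(-209 - 53) - 1*(-104073)) + 279286)*(-260866 - 375320) = ((-247*(-262) + 104073) + 279286)*(-636186) = ((64714 + 104073) + 279286)*(-636186) = (168787 + 279286)*(-636186) = 448073*(-636186) = -285057769578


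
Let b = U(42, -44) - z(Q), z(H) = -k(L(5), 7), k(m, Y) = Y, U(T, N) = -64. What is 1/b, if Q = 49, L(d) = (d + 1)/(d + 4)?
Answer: -1/57 ≈ -0.017544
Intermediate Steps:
L(d) = (1 + d)/(4 + d)
z(H) = -7 (z(H) = -1*7 = -7)
b = -57 (b = -64 - 1*(-7) = -64 + 7 = -57)
1/b = 1/(-57) = -1/57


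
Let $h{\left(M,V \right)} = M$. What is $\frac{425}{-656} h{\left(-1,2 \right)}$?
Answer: $\frac{425}{656} \approx 0.64787$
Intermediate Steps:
$\frac{425}{-656} h{\left(-1,2 \right)} = \frac{425}{-656} \left(-1\right) = 425 \left(- \frac{1}{656}\right) \left(-1\right) = \left(- \frac{425}{656}\right) \left(-1\right) = \frac{425}{656}$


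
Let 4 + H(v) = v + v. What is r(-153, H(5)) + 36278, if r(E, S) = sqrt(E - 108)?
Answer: 36278 + 3*I*sqrt(29) ≈ 36278.0 + 16.155*I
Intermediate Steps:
H(v) = -4 + 2*v (H(v) = -4 + (v + v) = -4 + 2*v)
r(E, S) = sqrt(-108 + E)
r(-153, H(5)) + 36278 = sqrt(-108 - 153) + 36278 = sqrt(-261) + 36278 = 3*I*sqrt(29) + 36278 = 36278 + 3*I*sqrt(29)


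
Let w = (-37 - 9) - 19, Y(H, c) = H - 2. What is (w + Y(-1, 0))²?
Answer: 4624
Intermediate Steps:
Y(H, c) = -2 + H
w = -65 (w = -46 - 19 = -65)
(w + Y(-1, 0))² = (-65 + (-2 - 1))² = (-65 - 3)² = (-68)² = 4624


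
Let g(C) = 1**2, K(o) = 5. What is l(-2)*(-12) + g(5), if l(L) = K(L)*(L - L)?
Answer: 1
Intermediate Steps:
l(L) = 0 (l(L) = 5*(L - L) = 5*0 = 0)
g(C) = 1
l(-2)*(-12) + g(5) = 0*(-12) + 1 = 0 + 1 = 1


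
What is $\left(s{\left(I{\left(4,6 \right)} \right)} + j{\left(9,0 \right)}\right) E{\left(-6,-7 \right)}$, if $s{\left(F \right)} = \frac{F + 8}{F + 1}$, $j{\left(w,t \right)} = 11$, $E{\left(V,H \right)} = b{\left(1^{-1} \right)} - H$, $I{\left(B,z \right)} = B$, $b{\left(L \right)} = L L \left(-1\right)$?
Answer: $\frac{402}{5} \approx 80.4$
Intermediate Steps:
$b{\left(L \right)} = - L^{2}$ ($b{\left(L \right)} = L^{2} \left(-1\right) = - L^{2}$)
$E{\left(V,H \right)} = -1 - H$ ($E{\left(V,H \right)} = - \frac{\left(1^{-1}\right)^{2}}{1} - H = - 1^{2} - H = \left(-1\right) 1 - H = -1 - H$)
$s{\left(F \right)} = \frac{8 + F}{1 + F}$
$\left(s{\left(I{\left(4,6 \right)} \right)} + j{\left(9,0 \right)}\right) E{\left(-6,-7 \right)} = \left(\frac{8 + 4}{1 + 4} + 11\right) \left(-1 - -7\right) = \left(\frac{1}{5} \cdot 12 + 11\right) \left(-1 + 7\right) = \left(\frac{1}{5} \cdot 12 + 11\right) 6 = \left(\frac{12}{5} + 11\right) 6 = \frac{67}{5} \cdot 6 = \frac{402}{5}$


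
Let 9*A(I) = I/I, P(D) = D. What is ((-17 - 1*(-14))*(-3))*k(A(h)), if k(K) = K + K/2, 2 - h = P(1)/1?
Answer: 3/2 ≈ 1.5000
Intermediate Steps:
h = 1 (h = 2 - 1/1 = 2 - 1 = 1)
A(I) = ⅑ (A(I) = (I/I)/9 = (⅑)*1 = ⅑)
k(K) = 3*K/2 (k(K) = K + K*(½) = K + K/2 = 3*K/2)
((-17 - 1*(-14))*(-3))*k(A(h)) = ((-17 - 1*(-14))*(-3))*((3/2)*(⅑)) = ((-17 + 14)*(-3))*(⅙) = -3*(-3)*(⅙) = 9*(⅙) = 3/2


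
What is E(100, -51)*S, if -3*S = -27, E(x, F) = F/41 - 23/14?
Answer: -14913/574 ≈ -25.981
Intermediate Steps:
E(x, F) = -23/14 + F/41 (E(x, F) = F*(1/41) - 23*1/14 = F/41 - 23/14 = -23/14 + F/41)
S = 9 (S = -⅓*(-27) = 9)
E(100, -51)*S = (-23/14 + (1/41)*(-51))*9 = (-23/14 - 51/41)*9 = -1657/574*9 = -14913/574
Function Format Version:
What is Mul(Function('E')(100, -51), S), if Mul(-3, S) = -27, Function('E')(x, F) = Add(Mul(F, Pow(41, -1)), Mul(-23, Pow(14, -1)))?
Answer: Rational(-14913, 574) ≈ -25.981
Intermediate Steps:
Function('E')(x, F) = Add(Rational(-23, 14), Mul(Rational(1, 41), F)) (Function('E')(x, F) = Add(Mul(F, Rational(1, 41)), Mul(-23, Rational(1, 14))) = Add(Mul(Rational(1, 41), F), Rational(-23, 14)) = Add(Rational(-23, 14), Mul(Rational(1, 41), F)))
S = 9 (S = Mul(Rational(-1, 3), -27) = 9)
Mul(Function('E')(100, -51), S) = Mul(Add(Rational(-23, 14), Mul(Rational(1, 41), -51)), 9) = Mul(Add(Rational(-23, 14), Rational(-51, 41)), 9) = Mul(Rational(-1657, 574), 9) = Rational(-14913, 574)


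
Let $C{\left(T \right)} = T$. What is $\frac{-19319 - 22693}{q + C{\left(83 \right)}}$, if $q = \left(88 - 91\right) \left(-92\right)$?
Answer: $- \frac{42012}{359} \approx -117.03$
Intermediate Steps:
$q = 276$ ($q = \left(-3\right) \left(-92\right) = 276$)
$\frac{-19319 - 22693}{q + C{\left(83 \right)}} = \frac{-19319 - 22693}{276 + 83} = - \frac{42012}{359}$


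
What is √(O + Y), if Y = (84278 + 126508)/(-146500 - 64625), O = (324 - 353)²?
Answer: √166409043095/14075 ≈ 28.983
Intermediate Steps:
O = 841 (O = (-29)² = 841)
Y = -70262/70375 (Y = 210786/(-211125) = 210786*(-1/211125) = -70262/70375 ≈ -0.99839)
√(O + Y) = √(841 - 70262/70375) = √(59115113/70375) = √166409043095/14075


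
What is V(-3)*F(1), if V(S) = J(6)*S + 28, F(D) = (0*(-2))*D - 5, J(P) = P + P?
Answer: 40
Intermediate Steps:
J(P) = 2*P
F(D) = -5 (F(D) = 0*D - 5 = 0 - 5 = -5)
V(S) = 28 + 12*S (V(S) = (2*6)*S + 28 = 12*S + 28 = 28 + 12*S)
V(-3)*F(1) = (28 + 12*(-3))*(-5) = (28 - 36)*(-5) = -8*(-5) = 40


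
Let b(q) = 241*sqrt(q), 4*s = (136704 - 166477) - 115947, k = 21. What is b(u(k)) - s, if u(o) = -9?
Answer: 36430 + 723*I ≈ 36430.0 + 723.0*I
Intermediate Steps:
s = -36430 (s = ((136704 - 166477) - 115947)/4 = (-29773 - 115947)/4 = (1/4)*(-145720) = -36430)
b(u(k)) - s = 241*sqrt(-9) - 1*(-36430) = 241*(3*I) + 36430 = 723*I + 36430 = 36430 + 723*I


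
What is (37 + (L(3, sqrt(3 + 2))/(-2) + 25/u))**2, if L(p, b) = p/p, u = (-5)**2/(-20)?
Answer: 1089/4 ≈ 272.25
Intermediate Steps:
u = -5/4 (u = 25*(-1/20) = -5/4 ≈ -1.2500)
L(p, b) = 1
(37 + (L(3, sqrt(3 + 2))/(-2) + 25/u))**2 = (37 + (1/(-2) + 25/(-5/4)))**2 = (37 + (1*(-1/2) + 25*(-4/5)))**2 = (37 + (-1/2 - 20))**2 = (37 - 41/2)**2 = (33/2)**2 = 1089/4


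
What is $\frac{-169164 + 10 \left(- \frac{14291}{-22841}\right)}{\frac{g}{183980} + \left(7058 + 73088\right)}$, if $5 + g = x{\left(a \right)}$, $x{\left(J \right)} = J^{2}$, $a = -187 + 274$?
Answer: $- \frac{177712353983930}{84199170274401} \approx -2.1106$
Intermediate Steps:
$a = 87$
$g = 7564$ ($g = -5 + 87^{2} = -5 + 7569 = 7564$)
$\frac{-169164 + 10 \left(- \frac{14291}{-22841}\right)}{\frac{g}{183980} + \left(7058 + 73088\right)} = \frac{-169164 + 10 \left(- \frac{14291}{-22841}\right)}{\frac{7564}{183980} + \left(7058 + 73088\right)} = \frac{-169164 + 10 \left(\left(-14291\right) \left(- \frac{1}{22841}\right)\right)}{7564 \cdot \frac{1}{183980} + 80146} = \frac{-169164 + 10 \cdot \frac{14291}{22841}}{\frac{1891}{45995} + 80146} = \frac{-169164 + \frac{142910}{22841}}{\frac{3686317161}{45995}} = \left(- \frac{3863732014}{22841}\right) \frac{45995}{3686317161} = - \frac{177712353983930}{84199170274401}$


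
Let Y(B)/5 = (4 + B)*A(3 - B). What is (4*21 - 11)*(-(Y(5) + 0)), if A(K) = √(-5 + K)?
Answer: -3285*I*√7 ≈ -8691.3*I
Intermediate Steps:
Y(B) = 5*√(-2 - B)*(4 + B) (Y(B) = 5*((4 + B)*√(-5 + (3 - B))) = 5*((4 + B)*√(-2 - B)) = 5*(√(-2 - B)*(4 + B)) = 5*√(-2 - B)*(4 + B))
(4*21 - 11)*(-(Y(5) + 0)) = (4*21 - 11)*(-(5*√(-2 - 1*5)*(4 + 5) + 0)) = (84 - 11)*(-(5*√(-2 - 5)*9 + 0)) = 73*(-(5*√(-7)*9 + 0)) = 73*(-(5*(I*√7)*9 + 0)) = 73*(-(45*I*√7 + 0)) = 73*(-45*I*√7) = -3285*I*√7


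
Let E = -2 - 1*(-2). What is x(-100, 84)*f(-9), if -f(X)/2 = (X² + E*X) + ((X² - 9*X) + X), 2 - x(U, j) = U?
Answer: -47736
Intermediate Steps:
E = 0 (E = -2 + 2 = 0)
x(U, j) = 2 - U
f(X) = -4*X² + 16*X (f(X) = -2*((X² + 0*X) + ((X² - 9*X) + X)) = -2*((X² + 0) + (X² - 8*X)) = -2*(X² + (X² - 8*X)) = -2*(-8*X + 2*X²) = -4*X² + 16*X)
x(-100, 84)*f(-9) = (2 - 1*(-100))*(4*(-9)*(4 - 1*(-9))) = (2 + 100)*(4*(-9)*(4 + 9)) = 102*(4*(-9)*13) = 102*(-468) = -47736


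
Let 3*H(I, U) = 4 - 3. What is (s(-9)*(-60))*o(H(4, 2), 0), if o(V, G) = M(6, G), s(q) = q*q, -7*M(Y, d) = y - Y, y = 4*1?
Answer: -9720/7 ≈ -1388.6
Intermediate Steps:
y = 4
H(I, U) = ⅓ (H(I, U) = (4 - 3)/3 = (⅓)*1 = ⅓)
M(Y, d) = -4/7 + Y/7 (M(Y, d) = -(4 - Y)/7 = -4/7 + Y/7)
s(q) = q²
o(V, G) = 2/7 (o(V, G) = -4/7 + (⅐)*6 = -4/7 + 6/7 = 2/7)
(s(-9)*(-60))*o(H(4, 2), 0) = ((-9)²*(-60))*(2/7) = (81*(-60))*(2/7) = -4860*2/7 = -9720/7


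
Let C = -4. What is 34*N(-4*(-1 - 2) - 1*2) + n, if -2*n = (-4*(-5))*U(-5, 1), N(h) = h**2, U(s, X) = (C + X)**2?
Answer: 3310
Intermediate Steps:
U(s, X) = (-4 + X)**2
n = -90 (n = -(-4*(-5))*(-4 + 1)**2/2 = -10*(-3)**2 = -10*9 = -1/2*180 = -90)
34*N(-4*(-1 - 2) - 1*2) + n = 34*(-4*(-1 - 2) - 1*2)**2 - 90 = 34*(-4*(-3) - 2)**2 - 90 = 34*(12 - 2)**2 - 90 = 34*10**2 - 90 = 34*100 - 90 = 3400 - 90 = 3310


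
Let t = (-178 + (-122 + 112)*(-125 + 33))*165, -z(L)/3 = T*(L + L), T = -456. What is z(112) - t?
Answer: 184002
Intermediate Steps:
z(L) = 2736*L (z(L) = -(-1368)*(L + L) = -(-1368)*2*L = -(-2736)*L = 2736*L)
t = 122430 (t = (-178 - 10*(-92))*165 = (-178 + 920)*165 = 742*165 = 122430)
z(112) - t = 2736*112 - 1*122430 = 306432 - 122430 = 184002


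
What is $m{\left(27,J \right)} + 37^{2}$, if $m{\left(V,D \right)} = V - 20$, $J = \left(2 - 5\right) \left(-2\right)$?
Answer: $1376$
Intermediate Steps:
$J = 6$ ($J = \left(-3\right) \left(-2\right) = 6$)
$m{\left(V,D \right)} = -20 + V$ ($m{\left(V,D \right)} = V - 20 = -20 + V$)
$m{\left(27,J \right)} + 37^{2} = \left(-20 + 27\right) + 37^{2} = 7 + 1369 = 1376$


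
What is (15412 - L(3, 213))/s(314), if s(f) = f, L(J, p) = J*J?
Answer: 15403/314 ≈ 49.054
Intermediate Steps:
L(J, p) = J²
(15412 - L(3, 213))/s(314) = (15412 - 1*3²)/314 = (15412 - 1*9)*(1/314) = (15412 - 9)*(1/314) = 15403*(1/314) = 15403/314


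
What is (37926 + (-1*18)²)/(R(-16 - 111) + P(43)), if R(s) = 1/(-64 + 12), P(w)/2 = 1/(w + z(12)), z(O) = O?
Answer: 109395000/49 ≈ 2.2326e+6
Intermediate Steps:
P(w) = 2/(12 + w) (P(w) = 2/(w + 12) = 2/(12 + w))
R(s) = -1/52 (R(s) = 1/(-52) = -1/52)
(37926 + (-1*18)²)/(R(-16 - 111) + P(43)) = (37926 + (-1*18)²)/(-1/52 + 2/(12 + 43)) = (37926 + (-18)²)/(-1/52 + 2/55) = (37926 + 324)/(-1/52 + 2*(1/55)) = 38250/(-1/52 + 2/55) = 38250/(49/2860) = 38250*(2860/49) = 109395000/49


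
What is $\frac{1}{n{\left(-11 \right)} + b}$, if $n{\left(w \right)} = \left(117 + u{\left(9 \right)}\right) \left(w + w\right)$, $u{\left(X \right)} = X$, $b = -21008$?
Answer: $- \frac{1}{23780} \approx -4.2052 \cdot 10^{-5}$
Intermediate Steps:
$n{\left(w \right)} = 252 w$ ($n{\left(w \right)} = \left(117 + 9\right) \left(w + w\right) = 126 \cdot 2 w = 252 w$)
$\frac{1}{n{\left(-11 \right)} + b} = \frac{1}{252 \left(-11\right) - 21008} = \frac{1}{-2772 - 21008} = \frac{1}{-23780} = - \frac{1}{23780}$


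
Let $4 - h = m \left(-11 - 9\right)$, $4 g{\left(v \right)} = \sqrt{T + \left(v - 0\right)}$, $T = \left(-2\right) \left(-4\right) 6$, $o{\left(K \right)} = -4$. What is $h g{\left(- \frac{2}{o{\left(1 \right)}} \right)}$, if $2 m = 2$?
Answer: $3 \sqrt{194} \approx 41.785$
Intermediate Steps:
$m = 1$ ($m = \frac{1}{2} \cdot 2 = 1$)
$T = 48$ ($T = 8 \cdot 6 = 48$)
$g{\left(v \right)} = \frac{\sqrt{48 + v}}{4}$ ($g{\left(v \right)} = \frac{\sqrt{48 + \left(v - 0\right)}}{4} = \frac{\sqrt{48 + \left(v + 0\right)}}{4} = \frac{\sqrt{48 + v}}{4}$)
$h = 24$ ($h = 4 - 1 \left(-11 - 9\right) = 4 - 1 \left(-20\right) = 4 - -20 = 4 + 20 = 24$)
$h g{\left(- \frac{2}{o{\left(1 \right)}} \right)} = 24 \frac{\sqrt{48 - \frac{2}{-4}}}{4} = 24 \frac{\sqrt{48 - - \frac{1}{2}}}{4} = 24 \frac{\sqrt{48 + \frac{1}{2}}}{4} = 24 \frac{\sqrt{\frac{97}{2}}}{4} = 24 \frac{\frac{1}{2} \sqrt{194}}{4} = 24 \frac{\sqrt{194}}{8} = 3 \sqrt{194}$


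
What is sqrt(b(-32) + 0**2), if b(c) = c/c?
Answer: 1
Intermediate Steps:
b(c) = 1
sqrt(b(-32) + 0**2) = sqrt(1 + 0**2) = sqrt(1 + 0) = sqrt(1) = 1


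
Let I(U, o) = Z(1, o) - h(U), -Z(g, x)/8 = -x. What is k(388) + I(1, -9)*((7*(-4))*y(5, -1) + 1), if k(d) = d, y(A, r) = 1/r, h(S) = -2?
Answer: -1642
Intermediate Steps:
Z(g, x) = 8*x (Z(g, x) = -(-8)*x = 8*x)
I(U, o) = 2 + 8*o (I(U, o) = 8*o - 1*(-2) = 8*o + 2 = 2 + 8*o)
k(388) + I(1, -9)*((7*(-4))*y(5, -1) + 1) = 388 + (2 + 8*(-9))*((7*(-4))/(-1) + 1) = 388 + (2 - 72)*(-28*(-1) + 1) = 388 - 70*(28 + 1) = 388 - 70*29 = 388 - 2030 = -1642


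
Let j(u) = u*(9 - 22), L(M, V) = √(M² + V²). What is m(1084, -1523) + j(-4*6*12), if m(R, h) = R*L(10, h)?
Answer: 3744 + 1084*√2319629 ≈ 1.6547e+6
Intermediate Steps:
m(R, h) = R*√(100 + h²) (m(R, h) = R*√(10² + h²) = R*√(100 + h²))
j(u) = -13*u (j(u) = u*(-13) = -13*u)
m(1084, -1523) + j(-4*6*12) = 1084*√(100 + (-1523)²) - 13*(-4*6)*12 = 1084*√(100 + 2319529) - (-312)*12 = 1084*√2319629 - 13*(-288) = 1084*√2319629 + 3744 = 3744 + 1084*√2319629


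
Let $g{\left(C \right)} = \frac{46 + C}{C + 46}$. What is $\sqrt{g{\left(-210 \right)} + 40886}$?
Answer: $3 \sqrt{4543} \approx 202.21$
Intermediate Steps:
$g{\left(C \right)} = 1$ ($g{\left(C \right)} = \frac{46 + C}{46 + C} = 1$)
$\sqrt{g{\left(-210 \right)} + 40886} = \sqrt{1 + 40886} = \sqrt{40887} = 3 \sqrt{4543}$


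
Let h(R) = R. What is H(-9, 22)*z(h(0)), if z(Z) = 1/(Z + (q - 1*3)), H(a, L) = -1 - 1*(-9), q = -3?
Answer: -4/3 ≈ -1.3333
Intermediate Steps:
H(a, L) = 8 (H(a, L) = -1 + 9 = 8)
z(Z) = 1/(-6 + Z) (z(Z) = 1/(Z + (-3 - 1*3)) = 1/(Z + (-3 - 3)) = 1/(Z - 6) = 1/(-6 + Z))
H(-9, 22)*z(h(0)) = 8/(-6 + 0) = 8/(-6) = 8*(-⅙) = -4/3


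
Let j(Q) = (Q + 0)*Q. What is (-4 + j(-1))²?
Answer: 9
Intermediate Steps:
j(Q) = Q² (j(Q) = Q*Q = Q²)
(-4 + j(-1))² = (-4 + (-1)²)² = (-4 + 1)² = (-3)² = 9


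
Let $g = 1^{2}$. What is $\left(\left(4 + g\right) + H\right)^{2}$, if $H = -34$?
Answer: $841$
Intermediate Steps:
$g = 1$
$\left(\left(4 + g\right) + H\right)^{2} = \left(\left(4 + 1\right) - 34\right)^{2} = \left(5 - 34\right)^{2} = \left(-29\right)^{2} = 841$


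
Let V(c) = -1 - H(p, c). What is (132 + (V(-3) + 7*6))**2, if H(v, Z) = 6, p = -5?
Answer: 27889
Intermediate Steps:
V(c) = -7 (V(c) = -1 - 1*6 = -1 - 6 = -7)
(132 + (V(-3) + 7*6))**2 = (132 + (-7 + 7*6))**2 = (132 + (-7 + 42))**2 = (132 + 35)**2 = 167**2 = 27889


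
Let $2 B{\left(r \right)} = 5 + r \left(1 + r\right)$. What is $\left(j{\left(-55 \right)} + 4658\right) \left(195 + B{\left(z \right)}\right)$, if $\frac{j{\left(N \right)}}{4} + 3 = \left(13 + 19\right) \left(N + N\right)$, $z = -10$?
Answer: $-2287745$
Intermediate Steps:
$j{\left(N \right)} = -12 + 256 N$ ($j{\left(N \right)} = -12 + 4 \left(13 + 19\right) \left(N + N\right) = -12 + 4 \cdot 32 \cdot 2 N = -12 + 4 \cdot 64 N = -12 + 256 N$)
$B{\left(r \right)} = \frac{5}{2} + \frac{r \left(1 + r\right)}{2}$ ($B{\left(r \right)} = \frac{5 + r \left(1 + r\right)}{2} = \frac{5}{2} + \frac{r \left(1 + r\right)}{2}$)
$\left(j{\left(-55 \right)} + 4658\right) \left(195 + B{\left(z \right)}\right) = \left(\left(-12 + 256 \left(-55\right)\right) + 4658\right) \left(195 + \left(\frac{5}{2} + \frac{1}{2} \left(-10\right) + \frac{\left(-10\right)^{2}}{2}\right)\right) = \left(\left(-12 - 14080\right) + 4658\right) \left(195 + \left(\frac{5}{2} - 5 + \frac{1}{2} \cdot 100\right)\right) = \left(-14092 + 4658\right) \left(195 + \left(\frac{5}{2} - 5 + 50\right)\right) = - 9434 \left(195 + \frac{95}{2}\right) = \left(-9434\right) \frac{485}{2} = -2287745$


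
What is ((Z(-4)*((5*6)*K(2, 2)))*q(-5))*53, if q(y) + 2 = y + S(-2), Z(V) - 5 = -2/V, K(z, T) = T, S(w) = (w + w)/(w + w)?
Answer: -104940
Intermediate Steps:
S(w) = 1 (S(w) = (2*w)/((2*w)) = (2*w)*(1/(2*w)) = 1)
Z(V) = 5 - 2/V
q(y) = -1 + y (q(y) = -2 + (y + 1) = -2 + (1 + y) = -1 + y)
((Z(-4)*((5*6)*K(2, 2)))*q(-5))*53 = (((5 - 2/(-4))*((5*6)*2))*(-1 - 5))*53 = (((5 - 2*(-¼))*(30*2))*(-6))*53 = (((5 + ½)*60)*(-6))*53 = (((11/2)*60)*(-6))*53 = (330*(-6))*53 = -1980*53 = -104940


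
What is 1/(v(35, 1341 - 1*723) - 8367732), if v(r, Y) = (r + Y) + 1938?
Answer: -1/8365141 ≈ -1.1954e-7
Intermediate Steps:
v(r, Y) = 1938 + Y + r (v(r, Y) = (Y + r) + 1938 = 1938 + Y + r)
1/(v(35, 1341 - 1*723) - 8367732) = 1/((1938 + (1341 - 1*723) + 35) - 8367732) = 1/((1938 + (1341 - 723) + 35) - 8367732) = 1/((1938 + 618 + 35) - 8367732) = 1/(2591 - 8367732) = 1/(-8365141) = -1/8365141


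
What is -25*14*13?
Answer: -4550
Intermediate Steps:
-25*14*13 = -350*13 = -4550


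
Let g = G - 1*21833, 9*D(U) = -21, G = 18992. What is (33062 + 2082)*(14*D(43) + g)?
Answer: -302976424/3 ≈ -1.0099e+8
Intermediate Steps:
D(U) = -7/3 (D(U) = (⅑)*(-21) = -7/3)
g = -2841 (g = 18992 - 1*21833 = 18992 - 21833 = -2841)
(33062 + 2082)*(14*D(43) + g) = (33062 + 2082)*(14*(-7/3) - 2841) = 35144*(-98/3 - 2841) = 35144*(-8621/3) = -302976424/3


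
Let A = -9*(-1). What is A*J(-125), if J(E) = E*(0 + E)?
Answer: 140625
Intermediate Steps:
A = 9
J(E) = E² (J(E) = E*E = E²)
A*J(-125) = 9*(-125)² = 9*15625 = 140625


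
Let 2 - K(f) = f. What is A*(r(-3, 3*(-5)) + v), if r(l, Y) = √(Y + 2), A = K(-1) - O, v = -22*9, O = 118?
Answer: 22770 - 115*I*√13 ≈ 22770.0 - 414.64*I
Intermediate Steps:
K(f) = 2 - f
v = -198
A = -115 (A = (2 - 1*(-1)) - 1*118 = (2 + 1) - 118 = 3 - 118 = -115)
r(l, Y) = √(2 + Y)
A*(r(-3, 3*(-5)) + v) = -115*(√(2 + 3*(-5)) - 198) = -115*(√(2 - 15) - 198) = -115*(√(-13) - 198) = -115*(I*√13 - 198) = -115*(-198 + I*√13) = 22770 - 115*I*√13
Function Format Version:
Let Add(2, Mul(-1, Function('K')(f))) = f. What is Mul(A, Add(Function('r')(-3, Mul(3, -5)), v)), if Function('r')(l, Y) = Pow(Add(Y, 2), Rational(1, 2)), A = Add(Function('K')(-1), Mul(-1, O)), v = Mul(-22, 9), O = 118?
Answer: Add(22770, Mul(-115, I, Pow(13, Rational(1, 2)))) ≈ Add(22770., Mul(-414.64, I))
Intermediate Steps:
Function('K')(f) = Add(2, Mul(-1, f))
v = -198
A = -115 (A = Add(Add(2, Mul(-1, -1)), Mul(-1, 118)) = Add(Add(2, 1), -118) = Add(3, -118) = -115)
Function('r')(l, Y) = Pow(Add(2, Y), Rational(1, 2))
Mul(A, Add(Function('r')(-3, Mul(3, -5)), v)) = Mul(-115, Add(Pow(Add(2, Mul(3, -5)), Rational(1, 2)), -198)) = Mul(-115, Add(Pow(Add(2, -15), Rational(1, 2)), -198)) = Mul(-115, Add(Pow(-13, Rational(1, 2)), -198)) = Mul(-115, Add(Mul(I, Pow(13, Rational(1, 2))), -198)) = Mul(-115, Add(-198, Mul(I, Pow(13, Rational(1, 2))))) = Add(22770, Mul(-115, I, Pow(13, Rational(1, 2))))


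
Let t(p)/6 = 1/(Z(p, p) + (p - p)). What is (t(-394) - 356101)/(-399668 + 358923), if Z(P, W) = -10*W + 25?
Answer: 1411940459/161553925 ≈ 8.7397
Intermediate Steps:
Z(P, W) = 25 - 10*W
t(p) = 6/(25 - 10*p) (t(p) = 6/((25 - 10*p) + (p - p)) = 6/((25 - 10*p) + 0) = 6/(25 - 10*p))
(t(-394) - 356101)/(-399668 + 358923) = (-6/(-25 + 10*(-394)) - 356101)/(-399668 + 358923) = (-6/(-25 - 3940) - 356101)/(-40745) = (-6/(-3965) - 356101)*(-1/40745) = (-6*(-1/3965) - 356101)*(-1/40745) = (6/3965 - 356101)*(-1/40745) = -1411940459/3965*(-1/40745) = 1411940459/161553925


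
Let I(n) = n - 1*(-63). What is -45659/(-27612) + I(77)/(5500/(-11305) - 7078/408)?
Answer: -82789833227/13361087844 ≈ -6.1963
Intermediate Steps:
I(n) = 63 + n (I(n) = n + 63 = 63 + n)
-45659/(-27612) + I(77)/(5500/(-11305) - 7078/408) = -45659/(-27612) + (63 + 77)/(5500/(-11305) - 7078/408) = -45659*(-1/27612) + 140/(5500*(-1/11305) - 7078*1/408) = 45659/27612 + 140/(-1100/2261 - 3539/204) = 45659/27612 + 140/(-483887/27132) = 45659/27612 + 140*(-27132/483887) = 45659/27612 - 3798480/483887 = -82789833227/13361087844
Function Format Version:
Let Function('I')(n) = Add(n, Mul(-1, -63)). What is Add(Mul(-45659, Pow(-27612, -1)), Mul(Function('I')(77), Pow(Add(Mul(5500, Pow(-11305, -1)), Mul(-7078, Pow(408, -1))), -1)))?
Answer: Rational(-82789833227, 13361087844) ≈ -6.1963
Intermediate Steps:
Function('I')(n) = Add(63, n) (Function('I')(n) = Add(n, 63) = Add(63, n))
Add(Mul(-45659, Pow(-27612, -1)), Mul(Function('I')(77), Pow(Add(Mul(5500, Pow(-11305, -1)), Mul(-7078, Pow(408, -1))), -1))) = Add(Mul(-45659, Pow(-27612, -1)), Mul(Add(63, 77), Pow(Add(Mul(5500, Pow(-11305, -1)), Mul(-7078, Pow(408, -1))), -1))) = Add(Mul(-45659, Rational(-1, 27612)), Mul(140, Pow(Add(Mul(5500, Rational(-1, 11305)), Mul(-7078, Rational(1, 408))), -1))) = Add(Rational(45659, 27612), Mul(140, Pow(Add(Rational(-1100, 2261), Rational(-3539, 204)), -1))) = Add(Rational(45659, 27612), Mul(140, Pow(Rational(-483887, 27132), -1))) = Add(Rational(45659, 27612), Mul(140, Rational(-27132, 483887))) = Add(Rational(45659, 27612), Rational(-3798480, 483887)) = Rational(-82789833227, 13361087844)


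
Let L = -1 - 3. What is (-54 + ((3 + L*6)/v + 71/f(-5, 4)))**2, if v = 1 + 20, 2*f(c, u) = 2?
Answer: 256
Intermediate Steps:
L = -4
f(c, u) = 1 (f(c, u) = (1/2)*2 = 1)
v = 21
(-54 + ((3 + L*6)/v + 71/f(-5, 4)))**2 = (-54 + ((3 - 4*6)/21 + 71/1))**2 = (-54 + ((3 - 24)*(1/21) + 71*1))**2 = (-54 + (-21*1/21 + 71))**2 = (-54 + (-1 + 71))**2 = (-54 + 70)**2 = 16**2 = 256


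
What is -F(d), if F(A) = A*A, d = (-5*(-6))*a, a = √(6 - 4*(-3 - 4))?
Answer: -30600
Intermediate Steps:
a = √34 (a = √(6 - 4*(-7)) = √(6 + 28) = √34 ≈ 5.8309)
d = 30*√34 (d = (-5*(-6))*√34 = 30*√34 ≈ 174.93)
F(A) = A²
-F(d) = -(30*√34)² = -1*30600 = -30600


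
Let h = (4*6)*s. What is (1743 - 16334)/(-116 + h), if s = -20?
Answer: 14591/596 ≈ 24.482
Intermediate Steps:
h = -480 (h = (4*6)*(-20) = 24*(-20) = -480)
(1743 - 16334)/(-116 + h) = (1743 - 16334)/(-116 - 480) = -14591/(-596) = -14591*(-1/596) = 14591/596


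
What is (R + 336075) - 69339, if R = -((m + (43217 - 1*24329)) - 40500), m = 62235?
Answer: 226113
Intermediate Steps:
R = -40623 (R = -((62235 + (43217 - 1*24329)) - 40500) = -((62235 + (43217 - 24329)) - 40500) = -((62235 + 18888) - 40500) = -(81123 - 40500) = -1*40623 = -40623)
(R + 336075) - 69339 = (-40623 + 336075) - 69339 = 295452 - 69339 = 226113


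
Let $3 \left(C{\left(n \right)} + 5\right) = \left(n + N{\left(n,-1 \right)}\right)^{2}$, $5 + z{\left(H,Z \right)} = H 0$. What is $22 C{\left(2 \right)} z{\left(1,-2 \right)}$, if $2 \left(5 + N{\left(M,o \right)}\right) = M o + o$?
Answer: $- \frac{385}{2} \approx -192.5$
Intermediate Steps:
$N{\left(M,o \right)} = -5 + \frac{o}{2} + \frac{M o}{2}$ ($N{\left(M,o \right)} = -5 + \frac{M o + o}{2} = -5 + \frac{o + M o}{2} = -5 + \left(\frac{o}{2} + \frac{M o}{2}\right) = -5 + \frac{o}{2} + \frac{M o}{2}$)
$z{\left(H,Z \right)} = -5$ ($z{\left(H,Z \right)} = -5 + H 0 = -5 + 0 = -5$)
$C{\left(n \right)} = -5 + \frac{\left(- \frac{11}{2} + \frac{n}{2}\right)^{2}}{3}$ ($C{\left(n \right)} = -5 + \frac{\left(n + \left(-5 + \frac{1}{2} \left(-1\right) + \frac{1}{2} n \left(-1\right)\right)\right)^{2}}{3} = -5 + \frac{\left(n - \left(\frac{11}{2} + \frac{n}{2}\right)\right)^{2}}{3} = -5 + \frac{\left(- \frac{11}{2} + \frac{n}{2}\right)^{2}}{3}$)
$22 C{\left(2 \right)} z{\left(1,-2 \right)} = 22 \left(-5 + \frac{\left(-11 + 2\right)^{2}}{12}\right) \left(-5\right) = 22 \left(-5 + \frac{\left(-9\right)^{2}}{12}\right) \left(-5\right) = 22 \left(-5 + \frac{1}{12} \cdot 81\right) \left(-5\right) = 22 \left(-5 + \frac{27}{4}\right) \left(-5\right) = 22 \cdot \frac{7}{4} \left(-5\right) = \frac{77}{2} \left(-5\right) = - \frac{385}{2}$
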